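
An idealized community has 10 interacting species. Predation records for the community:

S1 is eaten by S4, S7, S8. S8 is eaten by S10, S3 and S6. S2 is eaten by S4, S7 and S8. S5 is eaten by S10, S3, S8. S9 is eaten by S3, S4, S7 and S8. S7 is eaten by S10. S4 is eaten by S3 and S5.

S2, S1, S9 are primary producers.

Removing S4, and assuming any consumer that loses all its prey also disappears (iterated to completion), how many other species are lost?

1

Remove S4.
Round 1: S5 (all prey gone) → extinct.
No further losses. Total secondary extinctions: 1.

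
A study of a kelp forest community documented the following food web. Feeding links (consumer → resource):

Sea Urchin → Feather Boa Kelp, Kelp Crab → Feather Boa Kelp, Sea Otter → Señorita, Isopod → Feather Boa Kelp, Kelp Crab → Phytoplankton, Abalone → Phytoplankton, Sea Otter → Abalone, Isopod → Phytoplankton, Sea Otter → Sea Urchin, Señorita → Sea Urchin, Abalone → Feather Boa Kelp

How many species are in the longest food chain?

4 species

One longest chain: Feather Boa Kelp → Sea Urchin → Señorita → Sea Otter.
It has 4 species and 3 links.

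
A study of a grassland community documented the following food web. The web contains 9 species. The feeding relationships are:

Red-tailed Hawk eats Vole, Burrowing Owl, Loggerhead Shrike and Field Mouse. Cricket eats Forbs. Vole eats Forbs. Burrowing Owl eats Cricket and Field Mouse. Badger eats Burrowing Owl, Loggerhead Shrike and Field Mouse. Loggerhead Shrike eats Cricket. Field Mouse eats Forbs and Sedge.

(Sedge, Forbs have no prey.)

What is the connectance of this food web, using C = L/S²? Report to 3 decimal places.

C = 0.173

The web has S = 9 species and L = 14 feeding links.
C = L / S² = 14 / 81 = 0.1728 ≈ 0.173.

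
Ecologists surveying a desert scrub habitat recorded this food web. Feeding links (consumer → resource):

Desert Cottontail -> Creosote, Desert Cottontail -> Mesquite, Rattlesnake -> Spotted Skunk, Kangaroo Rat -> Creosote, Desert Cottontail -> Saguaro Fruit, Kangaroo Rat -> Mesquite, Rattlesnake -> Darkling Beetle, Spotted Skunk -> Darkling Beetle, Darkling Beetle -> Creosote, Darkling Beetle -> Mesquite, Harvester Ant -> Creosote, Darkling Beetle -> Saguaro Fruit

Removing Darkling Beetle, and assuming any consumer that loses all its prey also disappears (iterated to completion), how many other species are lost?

Remove Darkling Beetle.
Round 1: Spotted Skunk (all prey gone) → extinct.
Round 2: Rattlesnake (all prey gone) → extinct.
No further losses. Total secondary extinctions: 2.

2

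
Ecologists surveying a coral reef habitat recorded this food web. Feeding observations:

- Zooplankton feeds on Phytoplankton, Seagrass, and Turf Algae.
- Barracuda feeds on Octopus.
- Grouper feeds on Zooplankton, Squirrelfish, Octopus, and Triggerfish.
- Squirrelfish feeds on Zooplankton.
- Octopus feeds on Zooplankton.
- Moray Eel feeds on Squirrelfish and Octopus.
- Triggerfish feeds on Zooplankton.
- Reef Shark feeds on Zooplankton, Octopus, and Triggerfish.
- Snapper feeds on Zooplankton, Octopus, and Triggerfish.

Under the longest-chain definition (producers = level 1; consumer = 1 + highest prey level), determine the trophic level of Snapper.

Phytoplankton is a producer → level 1.
Zooplankton eats Phytoplankton (level 1); other prey at levels: Seagrass 1, Turf Algae 1 → level 2.
Triggerfish eats Zooplankton → level 3.
Snapper eats Triggerfish (level 3); other prey at levels: Zooplankton 2, Octopus 3 → level 4.

Trophic level 4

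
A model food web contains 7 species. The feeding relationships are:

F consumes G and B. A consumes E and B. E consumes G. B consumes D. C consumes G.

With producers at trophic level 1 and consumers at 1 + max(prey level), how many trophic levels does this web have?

3

Producers (level 1): D, G.
G → E → A gives A level 3.
No species has a prey at level 3, so no species reaches level 4.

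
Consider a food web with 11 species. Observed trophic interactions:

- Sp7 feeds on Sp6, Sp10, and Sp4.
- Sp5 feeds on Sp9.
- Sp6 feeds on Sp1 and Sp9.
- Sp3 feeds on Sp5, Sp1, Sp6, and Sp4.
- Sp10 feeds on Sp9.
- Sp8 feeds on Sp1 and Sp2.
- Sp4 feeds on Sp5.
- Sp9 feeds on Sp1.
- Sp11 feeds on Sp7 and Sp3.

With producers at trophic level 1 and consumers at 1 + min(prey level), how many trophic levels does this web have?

Producers (level 1): Sp2, Sp1.
Following each consumer down to its lowest-level prey: Sp1 → Sp9 → Sp5 → Sp4 (levels 1 through 4).
All prey of Sp4 (Sp5 3) are at level 3 or above, so Sp4 is at level 1 + 3 = 4.
Every consumer has at least one prey at level 3 or below, so none exceeds level 4.

4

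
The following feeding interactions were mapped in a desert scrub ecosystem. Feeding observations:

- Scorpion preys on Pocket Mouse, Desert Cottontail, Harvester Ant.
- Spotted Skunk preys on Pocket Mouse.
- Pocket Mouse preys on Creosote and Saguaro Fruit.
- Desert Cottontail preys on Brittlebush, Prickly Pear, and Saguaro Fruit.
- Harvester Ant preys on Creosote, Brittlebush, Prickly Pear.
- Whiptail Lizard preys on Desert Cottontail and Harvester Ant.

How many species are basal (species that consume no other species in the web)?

4

Basal species (no prey listed): Saguaro Fruit, Creosote, Prickly Pear, Brittlebush.
Count: 4.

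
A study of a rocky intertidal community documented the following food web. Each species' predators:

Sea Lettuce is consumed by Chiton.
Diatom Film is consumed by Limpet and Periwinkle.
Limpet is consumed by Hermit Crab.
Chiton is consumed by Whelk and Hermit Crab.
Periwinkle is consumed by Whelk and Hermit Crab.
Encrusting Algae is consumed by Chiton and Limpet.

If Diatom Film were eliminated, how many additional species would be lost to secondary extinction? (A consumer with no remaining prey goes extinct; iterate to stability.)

Remove Diatom Film.
Round 1: Periwinkle (all prey gone) → extinct.
No further losses. Total secondary extinctions: 1.

1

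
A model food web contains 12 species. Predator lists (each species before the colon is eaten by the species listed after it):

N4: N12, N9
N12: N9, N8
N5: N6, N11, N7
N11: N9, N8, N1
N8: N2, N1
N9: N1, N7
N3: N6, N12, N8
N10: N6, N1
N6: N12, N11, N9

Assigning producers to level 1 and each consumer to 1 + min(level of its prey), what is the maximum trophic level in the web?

3

Producers (level 1): N5, N10, N4, N3.
Following each consumer down to its lowest-level prey: N3 → N8 → N2 (levels 1 through 3).
All prey of N2 (N8 2) are at level 2 or above, so N2 is at level 1 + 2 = 3.
Every consumer has at least one prey at level 2 or below, so none exceeds level 3.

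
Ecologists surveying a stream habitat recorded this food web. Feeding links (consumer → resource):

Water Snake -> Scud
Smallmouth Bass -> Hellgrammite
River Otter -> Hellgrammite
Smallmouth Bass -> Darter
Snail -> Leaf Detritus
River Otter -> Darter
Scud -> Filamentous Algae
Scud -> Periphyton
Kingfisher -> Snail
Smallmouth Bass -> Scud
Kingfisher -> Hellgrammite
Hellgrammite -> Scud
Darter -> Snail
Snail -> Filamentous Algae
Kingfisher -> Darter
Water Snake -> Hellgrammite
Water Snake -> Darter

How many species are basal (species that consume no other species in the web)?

3

Basal species (no prey listed): Filamentous Algae, Periphyton, Leaf Detritus.
Count: 3.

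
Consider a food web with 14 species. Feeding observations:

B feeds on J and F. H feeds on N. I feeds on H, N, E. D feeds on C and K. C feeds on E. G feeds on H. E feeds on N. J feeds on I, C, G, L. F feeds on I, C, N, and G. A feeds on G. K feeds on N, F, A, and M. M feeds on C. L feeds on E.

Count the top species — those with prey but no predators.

Top species (has prey, but nothing eats it): B, D.
Count: 2.

2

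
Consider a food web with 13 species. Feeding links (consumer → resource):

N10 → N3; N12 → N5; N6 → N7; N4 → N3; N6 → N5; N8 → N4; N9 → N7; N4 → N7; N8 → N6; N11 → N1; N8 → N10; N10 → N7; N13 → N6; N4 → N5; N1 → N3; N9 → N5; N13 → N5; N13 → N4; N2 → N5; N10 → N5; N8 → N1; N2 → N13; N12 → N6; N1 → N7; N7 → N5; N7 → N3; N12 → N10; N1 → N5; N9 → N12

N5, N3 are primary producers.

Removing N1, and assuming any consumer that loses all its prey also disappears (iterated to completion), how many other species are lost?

1

Remove N1.
Round 1: N11 (all prey gone) → extinct.
No further losses. Total secondary extinctions: 1.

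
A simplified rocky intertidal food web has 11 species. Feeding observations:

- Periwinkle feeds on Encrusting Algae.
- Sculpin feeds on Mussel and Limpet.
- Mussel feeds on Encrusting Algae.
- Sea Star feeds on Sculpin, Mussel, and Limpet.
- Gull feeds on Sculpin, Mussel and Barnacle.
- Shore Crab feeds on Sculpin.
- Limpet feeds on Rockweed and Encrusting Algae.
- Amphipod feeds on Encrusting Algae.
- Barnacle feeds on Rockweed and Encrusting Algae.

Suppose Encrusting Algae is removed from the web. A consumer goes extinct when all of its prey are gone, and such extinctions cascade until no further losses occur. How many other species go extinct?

Remove Encrusting Algae.
Round 1: Periwinkle (all prey gone), Amphipod (all prey gone), Mussel (all prey gone) → extinct.
No further losses. Total secondary extinctions: 3.

3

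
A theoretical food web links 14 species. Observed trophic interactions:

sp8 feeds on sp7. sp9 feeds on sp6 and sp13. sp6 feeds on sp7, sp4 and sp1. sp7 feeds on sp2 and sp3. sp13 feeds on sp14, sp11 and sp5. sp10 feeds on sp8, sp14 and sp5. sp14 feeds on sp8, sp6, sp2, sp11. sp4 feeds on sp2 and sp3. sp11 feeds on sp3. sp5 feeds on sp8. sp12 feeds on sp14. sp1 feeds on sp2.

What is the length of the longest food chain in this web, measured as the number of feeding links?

5 links

One longest chain: sp2 → sp7 → sp8 → sp5 → sp13 → sp9.
It has 6 species and 5 links.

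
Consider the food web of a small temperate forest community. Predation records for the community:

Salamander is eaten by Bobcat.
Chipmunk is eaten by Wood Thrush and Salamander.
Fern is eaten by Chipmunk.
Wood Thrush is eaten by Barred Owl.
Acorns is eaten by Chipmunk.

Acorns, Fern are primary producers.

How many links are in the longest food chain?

One longest chain: Acorns → Chipmunk → Wood Thrush → Barred Owl.
It has 4 species and 3 links.

3 links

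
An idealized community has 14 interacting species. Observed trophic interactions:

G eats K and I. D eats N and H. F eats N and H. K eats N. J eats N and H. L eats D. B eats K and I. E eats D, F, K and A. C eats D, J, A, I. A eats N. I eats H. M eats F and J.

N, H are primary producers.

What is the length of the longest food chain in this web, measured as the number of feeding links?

2 links

One longest chain: N → K → G.
It has 3 species and 2 links.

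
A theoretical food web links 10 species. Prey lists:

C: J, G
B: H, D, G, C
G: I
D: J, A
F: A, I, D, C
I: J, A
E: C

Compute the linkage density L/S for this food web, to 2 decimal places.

L/S = 1.60

There are L = 16 links among S = 10 species.
L/S = 16/10 = 1.6000 ≈ 1.60.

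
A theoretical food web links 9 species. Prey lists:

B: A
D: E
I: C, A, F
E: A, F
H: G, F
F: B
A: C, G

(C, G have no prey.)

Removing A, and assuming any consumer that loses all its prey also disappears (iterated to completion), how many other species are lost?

4

Remove A.
Round 1: B (all prey gone) → extinct.
Round 2: F (all prey gone) → extinct.
Round 3: E (all prey gone) → extinct.
Round 4: D (all prey gone) → extinct.
No further losses. Total secondary extinctions: 4.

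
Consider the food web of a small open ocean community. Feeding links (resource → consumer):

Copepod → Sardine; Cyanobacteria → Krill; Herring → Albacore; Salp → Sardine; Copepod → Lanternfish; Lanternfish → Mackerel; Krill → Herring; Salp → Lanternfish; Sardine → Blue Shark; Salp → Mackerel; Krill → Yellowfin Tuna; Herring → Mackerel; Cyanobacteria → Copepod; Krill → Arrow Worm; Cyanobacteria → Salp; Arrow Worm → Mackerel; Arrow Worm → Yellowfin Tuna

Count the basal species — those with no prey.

Basal species (no prey listed): Cyanobacteria.
Count: 1.

1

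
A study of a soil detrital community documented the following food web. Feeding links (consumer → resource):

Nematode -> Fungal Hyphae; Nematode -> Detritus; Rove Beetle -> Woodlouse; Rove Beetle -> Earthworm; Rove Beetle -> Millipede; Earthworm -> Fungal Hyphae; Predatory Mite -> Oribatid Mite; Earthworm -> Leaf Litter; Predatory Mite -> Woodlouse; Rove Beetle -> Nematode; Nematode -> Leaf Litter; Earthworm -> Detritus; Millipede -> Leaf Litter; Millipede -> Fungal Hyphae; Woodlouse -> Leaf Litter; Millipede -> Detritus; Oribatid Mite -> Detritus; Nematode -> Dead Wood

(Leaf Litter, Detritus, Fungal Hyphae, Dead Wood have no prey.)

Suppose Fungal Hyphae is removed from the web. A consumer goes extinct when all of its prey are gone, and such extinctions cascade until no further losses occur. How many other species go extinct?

0

Remove Fungal Hyphae.
Every predator of it retains at least one other prey: Earthworm still has Leaf Litter, Detritus; Millipede still has Leaf Litter, Detritus; Nematode still has Leaf Litter, Detritus, Dead Wood.
No consumer loses all prey, so no secondary extinctions occur.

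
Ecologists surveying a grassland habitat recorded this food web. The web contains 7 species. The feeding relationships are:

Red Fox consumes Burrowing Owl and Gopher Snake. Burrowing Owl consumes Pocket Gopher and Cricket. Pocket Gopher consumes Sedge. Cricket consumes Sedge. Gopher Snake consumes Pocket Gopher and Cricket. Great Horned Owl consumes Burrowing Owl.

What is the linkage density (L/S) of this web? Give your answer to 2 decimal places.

There are L = 9 links among S = 7 species.
L/S = 9/7 = 1.2857 ≈ 1.29.

L/S = 1.29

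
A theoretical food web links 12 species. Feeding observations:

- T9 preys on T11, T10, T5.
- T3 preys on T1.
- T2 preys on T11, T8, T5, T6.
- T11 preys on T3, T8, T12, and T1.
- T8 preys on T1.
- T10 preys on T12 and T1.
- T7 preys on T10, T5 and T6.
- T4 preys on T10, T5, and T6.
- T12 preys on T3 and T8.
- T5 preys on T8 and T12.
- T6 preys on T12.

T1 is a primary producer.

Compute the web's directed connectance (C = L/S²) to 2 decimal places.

C = 0.18

The web has S = 12 species and L = 26 feeding links.
C = L / S² = 26 / 144 = 0.1806 ≈ 0.18.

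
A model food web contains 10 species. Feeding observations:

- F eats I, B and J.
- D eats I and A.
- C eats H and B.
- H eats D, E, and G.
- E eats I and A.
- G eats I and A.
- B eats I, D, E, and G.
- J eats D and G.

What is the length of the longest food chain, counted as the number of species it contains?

One longest chain: I → E → B → F.
It has 4 species and 3 links.

4 species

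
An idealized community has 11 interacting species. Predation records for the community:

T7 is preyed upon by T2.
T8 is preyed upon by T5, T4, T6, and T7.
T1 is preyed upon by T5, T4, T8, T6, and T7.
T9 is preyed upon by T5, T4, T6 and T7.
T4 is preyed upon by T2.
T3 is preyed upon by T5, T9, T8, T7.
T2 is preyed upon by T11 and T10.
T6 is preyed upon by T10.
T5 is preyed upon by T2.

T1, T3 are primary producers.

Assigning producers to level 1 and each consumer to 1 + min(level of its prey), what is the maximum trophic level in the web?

Producers (level 1): T1, T3.
Following each consumer down to its lowest-level prey: T1 → T7 → T2 → T11 (levels 1 through 4).
All prey of T11 (T2 3) are at level 3 or above, so T11 is at level 1 + 3 = 4.
Every consumer has at least one prey at level 3 or below, so none exceeds level 4.

4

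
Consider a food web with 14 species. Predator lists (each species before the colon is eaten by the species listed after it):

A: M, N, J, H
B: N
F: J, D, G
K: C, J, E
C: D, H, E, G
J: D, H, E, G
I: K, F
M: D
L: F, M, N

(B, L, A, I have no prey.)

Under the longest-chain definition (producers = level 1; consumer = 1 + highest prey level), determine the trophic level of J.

I is a producer → level 1.
K eats I → level 2.
J eats K (level 2); other prey at levels: A 1, F 2 → level 3.

Trophic level 3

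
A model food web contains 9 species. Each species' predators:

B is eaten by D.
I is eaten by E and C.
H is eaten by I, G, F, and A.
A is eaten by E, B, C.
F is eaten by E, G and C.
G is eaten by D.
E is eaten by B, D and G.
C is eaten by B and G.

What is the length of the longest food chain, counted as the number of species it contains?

One longest chain: H → A → C → G → D.
It has 5 species and 4 links.

5 species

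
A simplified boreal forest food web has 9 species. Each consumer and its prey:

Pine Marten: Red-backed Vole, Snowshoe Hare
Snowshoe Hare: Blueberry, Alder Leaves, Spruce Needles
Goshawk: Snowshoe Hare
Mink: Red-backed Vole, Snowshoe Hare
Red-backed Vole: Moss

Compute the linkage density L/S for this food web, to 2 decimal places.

There are L = 9 links among S = 9 species.
L/S = 9/9 = 1.0000 ≈ 1.00.

L/S = 1.00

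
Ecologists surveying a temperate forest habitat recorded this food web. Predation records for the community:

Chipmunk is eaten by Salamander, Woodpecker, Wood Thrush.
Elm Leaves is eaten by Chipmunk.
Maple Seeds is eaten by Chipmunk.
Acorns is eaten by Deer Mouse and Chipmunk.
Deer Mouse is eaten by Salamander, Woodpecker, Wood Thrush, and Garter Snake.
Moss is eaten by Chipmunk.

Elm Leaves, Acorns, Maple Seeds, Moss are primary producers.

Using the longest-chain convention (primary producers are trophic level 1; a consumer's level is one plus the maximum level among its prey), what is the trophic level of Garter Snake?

Trophic level 3

Acorns is a producer → level 1.
Deer Mouse eats Acorns → level 2.
Garter Snake eats Deer Mouse → level 3.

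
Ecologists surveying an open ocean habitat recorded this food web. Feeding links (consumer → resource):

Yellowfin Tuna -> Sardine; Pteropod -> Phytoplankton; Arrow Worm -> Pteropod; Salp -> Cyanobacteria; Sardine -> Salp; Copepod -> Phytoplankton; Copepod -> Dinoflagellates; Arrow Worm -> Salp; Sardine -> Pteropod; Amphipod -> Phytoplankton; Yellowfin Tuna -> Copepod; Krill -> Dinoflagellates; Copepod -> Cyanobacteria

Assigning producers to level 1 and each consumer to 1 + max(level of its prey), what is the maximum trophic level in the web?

Producers (level 1): Phytoplankton, Cyanobacteria, Dinoflagellates.
Phytoplankton → Pteropod → Sardine → Yellowfin Tuna gives Yellowfin Tuna level 4.
No species has a prey at level 4, so no species reaches level 5.

4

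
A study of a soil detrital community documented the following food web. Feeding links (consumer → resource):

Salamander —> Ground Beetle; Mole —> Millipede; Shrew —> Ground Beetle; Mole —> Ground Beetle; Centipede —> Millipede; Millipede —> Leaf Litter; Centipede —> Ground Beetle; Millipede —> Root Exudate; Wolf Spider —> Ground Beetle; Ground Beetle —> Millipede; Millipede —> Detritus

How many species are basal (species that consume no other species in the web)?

3

Basal species (no prey listed): Detritus, Leaf Litter, Root Exudate.
Count: 3.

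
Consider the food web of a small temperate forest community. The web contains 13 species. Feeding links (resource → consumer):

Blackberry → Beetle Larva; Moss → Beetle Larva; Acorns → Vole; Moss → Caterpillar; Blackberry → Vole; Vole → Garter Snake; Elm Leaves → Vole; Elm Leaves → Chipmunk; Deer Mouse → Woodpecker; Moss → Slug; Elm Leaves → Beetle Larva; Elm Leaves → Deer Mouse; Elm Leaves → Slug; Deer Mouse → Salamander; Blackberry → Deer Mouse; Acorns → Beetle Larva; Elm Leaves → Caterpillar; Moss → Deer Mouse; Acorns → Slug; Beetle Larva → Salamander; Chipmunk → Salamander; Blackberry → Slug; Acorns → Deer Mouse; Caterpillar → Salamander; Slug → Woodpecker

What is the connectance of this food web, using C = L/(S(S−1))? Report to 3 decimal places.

C = 0.160

The web has S = 13 species and L = 25 feeding links.
C = L / (S(S−1)) = 25 / 156 = 0.1603 ≈ 0.160.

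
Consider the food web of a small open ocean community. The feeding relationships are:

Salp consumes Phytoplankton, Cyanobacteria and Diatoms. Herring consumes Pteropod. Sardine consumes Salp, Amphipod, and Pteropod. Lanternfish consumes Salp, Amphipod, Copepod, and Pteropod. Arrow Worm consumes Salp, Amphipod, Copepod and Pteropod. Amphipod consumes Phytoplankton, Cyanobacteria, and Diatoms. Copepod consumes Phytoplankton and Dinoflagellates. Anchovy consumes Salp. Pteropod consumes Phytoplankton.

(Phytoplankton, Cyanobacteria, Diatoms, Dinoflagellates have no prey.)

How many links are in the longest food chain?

2 links

One longest chain: Phytoplankton → Salp → Anchovy.
It has 3 species and 2 links.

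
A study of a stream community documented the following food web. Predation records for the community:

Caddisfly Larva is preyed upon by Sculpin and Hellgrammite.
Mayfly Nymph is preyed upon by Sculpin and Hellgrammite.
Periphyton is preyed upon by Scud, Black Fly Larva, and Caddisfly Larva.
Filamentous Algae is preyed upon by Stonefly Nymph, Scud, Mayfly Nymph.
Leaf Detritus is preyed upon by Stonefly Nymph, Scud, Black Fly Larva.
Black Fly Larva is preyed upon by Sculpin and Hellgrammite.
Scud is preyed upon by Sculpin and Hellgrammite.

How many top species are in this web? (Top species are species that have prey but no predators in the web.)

3

Top species (has prey, but nothing eats it): Stonefly Nymph, Sculpin, Hellgrammite.
Count: 3.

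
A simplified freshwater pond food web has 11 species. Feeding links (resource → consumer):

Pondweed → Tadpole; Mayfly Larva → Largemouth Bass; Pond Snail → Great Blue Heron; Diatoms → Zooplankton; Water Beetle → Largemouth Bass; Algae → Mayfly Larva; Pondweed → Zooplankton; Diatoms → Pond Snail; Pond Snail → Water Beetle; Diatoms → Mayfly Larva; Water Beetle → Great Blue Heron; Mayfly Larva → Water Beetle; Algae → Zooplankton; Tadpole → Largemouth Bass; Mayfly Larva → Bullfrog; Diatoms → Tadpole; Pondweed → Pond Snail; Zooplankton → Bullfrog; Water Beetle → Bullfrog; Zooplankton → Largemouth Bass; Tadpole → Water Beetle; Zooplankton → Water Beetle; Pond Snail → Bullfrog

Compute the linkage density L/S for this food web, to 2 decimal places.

L/S = 2.09

There are L = 23 links among S = 11 species.
L/S = 23/11 = 2.0909 ≈ 2.09.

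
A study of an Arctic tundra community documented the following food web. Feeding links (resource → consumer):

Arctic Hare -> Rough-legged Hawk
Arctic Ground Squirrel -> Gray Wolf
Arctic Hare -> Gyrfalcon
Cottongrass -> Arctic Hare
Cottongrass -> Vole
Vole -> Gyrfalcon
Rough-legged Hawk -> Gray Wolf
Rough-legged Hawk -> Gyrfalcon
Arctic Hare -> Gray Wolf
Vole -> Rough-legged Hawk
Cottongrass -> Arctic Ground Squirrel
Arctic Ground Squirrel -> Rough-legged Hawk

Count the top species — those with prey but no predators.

Top species (has prey, but nothing eats it): Gyrfalcon, Gray Wolf.
Count: 2.

2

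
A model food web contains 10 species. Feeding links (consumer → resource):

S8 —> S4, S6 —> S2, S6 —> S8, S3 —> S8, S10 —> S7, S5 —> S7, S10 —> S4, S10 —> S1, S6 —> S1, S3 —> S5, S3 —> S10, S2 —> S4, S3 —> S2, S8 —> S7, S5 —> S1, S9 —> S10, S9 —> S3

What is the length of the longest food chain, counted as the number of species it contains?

One longest chain: S4 → S8 → S3 → S9.
It has 4 species and 3 links.

4 species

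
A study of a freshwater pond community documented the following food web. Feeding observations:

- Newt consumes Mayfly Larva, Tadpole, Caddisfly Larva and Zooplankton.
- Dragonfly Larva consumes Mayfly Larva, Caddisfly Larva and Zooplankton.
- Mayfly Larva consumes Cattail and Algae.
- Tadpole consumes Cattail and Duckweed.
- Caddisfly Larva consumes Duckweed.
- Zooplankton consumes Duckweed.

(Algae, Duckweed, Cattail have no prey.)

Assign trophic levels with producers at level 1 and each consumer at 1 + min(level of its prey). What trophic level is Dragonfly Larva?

Trophic level 3

Duckweed is a producer → level 1.
Zooplankton eats Duckweed → level 2.
Dragonfly Larva eats Zooplankton → level 3.
No prey of Dragonfly Larva is below level 2, so 3 is the minimum.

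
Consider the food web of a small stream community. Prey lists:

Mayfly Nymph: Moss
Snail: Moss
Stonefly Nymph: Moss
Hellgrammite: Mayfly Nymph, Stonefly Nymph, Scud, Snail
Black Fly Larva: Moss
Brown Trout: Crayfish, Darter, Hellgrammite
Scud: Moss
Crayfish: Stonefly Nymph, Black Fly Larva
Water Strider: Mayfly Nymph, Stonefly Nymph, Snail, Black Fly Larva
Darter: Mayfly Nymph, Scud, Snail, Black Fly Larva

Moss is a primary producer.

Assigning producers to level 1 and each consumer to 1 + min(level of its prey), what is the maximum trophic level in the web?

Producers (level 1): Moss.
Following each consumer down to its lowest-level prey: Moss → Mayfly Nymph → Darter → Brown Trout (levels 1 through 4).
All prey of Brown Trout (Darter 3, Hellgrammite 3, Crayfish 3) are at level 3 or above, so Brown Trout is at level 1 + 3 = 4.
Every consumer has at least one prey at level 3 or below, so none exceeds level 4.

4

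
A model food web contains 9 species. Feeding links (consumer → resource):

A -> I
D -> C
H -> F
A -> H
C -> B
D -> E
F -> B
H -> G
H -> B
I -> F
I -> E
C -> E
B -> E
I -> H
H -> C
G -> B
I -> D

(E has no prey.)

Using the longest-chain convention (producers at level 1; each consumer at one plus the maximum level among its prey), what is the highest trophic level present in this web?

Producers (level 1): E.
E → B → C → D → I → A gives A level 6.
No species has a prey at level 6, so no species reaches level 7.

6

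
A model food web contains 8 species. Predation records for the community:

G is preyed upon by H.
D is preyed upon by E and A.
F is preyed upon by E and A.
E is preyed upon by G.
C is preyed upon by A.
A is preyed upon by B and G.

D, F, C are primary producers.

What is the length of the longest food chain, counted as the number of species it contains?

One longest chain: D → A → G → H.
It has 4 species and 3 links.

4 species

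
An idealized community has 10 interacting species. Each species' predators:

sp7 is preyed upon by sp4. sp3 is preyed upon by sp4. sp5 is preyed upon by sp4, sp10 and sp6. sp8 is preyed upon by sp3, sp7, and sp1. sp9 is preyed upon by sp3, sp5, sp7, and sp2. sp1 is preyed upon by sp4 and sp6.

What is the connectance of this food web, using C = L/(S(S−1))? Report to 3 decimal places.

The web has S = 10 species and L = 14 feeding links.
C = L / (S(S−1)) = 14 / 90 = 0.1556 ≈ 0.156.

C = 0.156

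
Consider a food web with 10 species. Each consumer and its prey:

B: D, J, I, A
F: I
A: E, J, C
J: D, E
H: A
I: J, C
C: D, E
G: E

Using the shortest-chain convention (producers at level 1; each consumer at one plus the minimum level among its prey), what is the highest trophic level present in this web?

Producers (level 1): D, E.
Following each consumer down to its lowest-level prey: D → J → I → F (levels 1 through 4).
All prey of F (I 3) are at level 3 or above, so F is at level 1 + 3 = 4.
Every consumer has at least one prey at level 3 or below, so none exceeds level 4.

4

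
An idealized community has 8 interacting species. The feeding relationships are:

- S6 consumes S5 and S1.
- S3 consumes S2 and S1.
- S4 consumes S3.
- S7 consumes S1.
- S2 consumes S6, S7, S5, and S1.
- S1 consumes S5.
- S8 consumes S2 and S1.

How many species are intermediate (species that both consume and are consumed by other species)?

5

Intermediate species (has both prey and predators): S1, S6, S7, S2, S3.
Count: 5.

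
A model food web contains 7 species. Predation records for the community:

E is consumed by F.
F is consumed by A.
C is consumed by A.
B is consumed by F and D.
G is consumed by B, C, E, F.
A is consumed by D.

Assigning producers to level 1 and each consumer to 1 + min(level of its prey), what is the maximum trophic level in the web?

Producers (level 1): G.
Following each consumer down to its lowest-level prey: G → B → D (levels 1 through 3).
All prey of D (B 2, A 3) are at level 2 or above, so D is at level 1 + 2 = 3.
Every consumer has at least one prey at level 2 or below, so none exceeds level 3.

3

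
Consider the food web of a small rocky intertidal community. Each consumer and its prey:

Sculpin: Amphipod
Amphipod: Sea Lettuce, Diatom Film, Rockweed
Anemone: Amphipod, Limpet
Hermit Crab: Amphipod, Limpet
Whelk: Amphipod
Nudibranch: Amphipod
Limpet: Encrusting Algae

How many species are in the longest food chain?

One longest chain: Sea Lettuce → Amphipod → Whelk.
It has 3 species and 2 links.

3 species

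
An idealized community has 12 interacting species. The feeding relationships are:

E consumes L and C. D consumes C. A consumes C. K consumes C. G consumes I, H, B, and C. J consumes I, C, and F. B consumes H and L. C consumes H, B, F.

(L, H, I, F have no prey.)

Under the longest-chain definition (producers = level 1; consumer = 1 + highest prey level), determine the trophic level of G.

Trophic level 4

L is a producer → level 1.
B eats L (level 1); other prey at levels: H 1 → level 2.
C eats B (level 2); other prey at levels: H 1, F 1 → level 3.
G eats C (level 3); other prey at levels: H 1, I 1, B 2 → level 4.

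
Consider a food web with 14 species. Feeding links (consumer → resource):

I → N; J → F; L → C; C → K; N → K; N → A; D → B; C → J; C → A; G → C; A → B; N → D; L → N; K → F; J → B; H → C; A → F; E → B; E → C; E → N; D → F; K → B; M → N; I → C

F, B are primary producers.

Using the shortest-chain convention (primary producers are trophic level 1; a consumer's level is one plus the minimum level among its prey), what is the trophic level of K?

Trophic level 2

F is a producer → level 1.
K eats F → level 2.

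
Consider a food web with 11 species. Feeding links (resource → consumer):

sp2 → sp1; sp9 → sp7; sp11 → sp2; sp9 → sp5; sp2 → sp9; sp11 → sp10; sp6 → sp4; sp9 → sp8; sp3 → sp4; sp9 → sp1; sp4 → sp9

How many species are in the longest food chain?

One longest chain: sp11 → sp2 → sp9 → sp5.
It has 4 species and 3 links.

4 species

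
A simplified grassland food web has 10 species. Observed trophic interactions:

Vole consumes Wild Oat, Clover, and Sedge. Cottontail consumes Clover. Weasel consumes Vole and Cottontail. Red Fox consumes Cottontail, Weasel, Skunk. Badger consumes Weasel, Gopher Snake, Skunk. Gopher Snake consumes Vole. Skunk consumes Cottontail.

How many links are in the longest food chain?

3 links

One longest chain: Clover → Cottontail → Weasel → Badger.
It has 4 species and 3 links.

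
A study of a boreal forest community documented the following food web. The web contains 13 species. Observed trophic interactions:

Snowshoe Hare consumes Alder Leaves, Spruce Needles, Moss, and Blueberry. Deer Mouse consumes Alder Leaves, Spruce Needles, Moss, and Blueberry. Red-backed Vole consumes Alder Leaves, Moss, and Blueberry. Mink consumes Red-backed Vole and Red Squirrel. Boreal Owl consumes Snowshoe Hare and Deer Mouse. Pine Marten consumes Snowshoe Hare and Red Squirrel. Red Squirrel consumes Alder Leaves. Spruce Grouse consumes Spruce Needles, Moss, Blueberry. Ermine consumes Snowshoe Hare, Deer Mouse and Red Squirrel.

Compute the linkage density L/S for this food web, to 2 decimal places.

L/S = 1.85

There are L = 24 links among S = 13 species.
L/S = 24/13 = 1.8462 ≈ 1.85.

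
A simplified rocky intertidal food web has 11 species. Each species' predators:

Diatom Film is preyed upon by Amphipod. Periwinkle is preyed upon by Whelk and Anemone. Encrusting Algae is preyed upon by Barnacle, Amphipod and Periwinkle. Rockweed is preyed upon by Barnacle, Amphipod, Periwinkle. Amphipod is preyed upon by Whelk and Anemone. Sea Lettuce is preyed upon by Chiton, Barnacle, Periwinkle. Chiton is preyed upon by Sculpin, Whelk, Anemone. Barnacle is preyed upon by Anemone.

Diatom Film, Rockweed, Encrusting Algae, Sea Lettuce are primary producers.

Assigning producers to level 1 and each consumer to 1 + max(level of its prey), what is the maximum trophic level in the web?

Producers (level 1): Diatom Film, Rockweed, Encrusting Algae, Sea Lettuce.
Sea Lettuce → Chiton → Sculpin gives Sculpin level 3.
No species has a prey at level 3, so no species reaches level 4.

3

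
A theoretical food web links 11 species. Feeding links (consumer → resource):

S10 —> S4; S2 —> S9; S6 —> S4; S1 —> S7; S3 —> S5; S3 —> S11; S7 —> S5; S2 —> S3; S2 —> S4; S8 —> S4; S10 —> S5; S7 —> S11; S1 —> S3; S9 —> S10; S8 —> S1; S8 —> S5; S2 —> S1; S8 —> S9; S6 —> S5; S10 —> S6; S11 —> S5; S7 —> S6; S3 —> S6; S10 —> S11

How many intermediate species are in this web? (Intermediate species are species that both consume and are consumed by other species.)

Intermediate species (has both prey and predators): S11, S6, S7, S10, S3, S1, S9.
Count: 7.

7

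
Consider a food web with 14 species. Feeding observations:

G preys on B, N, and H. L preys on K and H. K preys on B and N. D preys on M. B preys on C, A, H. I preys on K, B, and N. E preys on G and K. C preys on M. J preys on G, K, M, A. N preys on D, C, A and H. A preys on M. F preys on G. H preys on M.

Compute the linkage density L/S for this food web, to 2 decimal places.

There are L = 28 links among S = 14 species.
L/S = 28/14 = 2.0000 ≈ 2.00.

L/S = 2.00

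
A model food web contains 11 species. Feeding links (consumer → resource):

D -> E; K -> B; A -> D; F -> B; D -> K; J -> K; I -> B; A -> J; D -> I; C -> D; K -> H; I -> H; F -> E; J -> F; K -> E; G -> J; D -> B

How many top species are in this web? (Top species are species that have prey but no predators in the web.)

Top species (has prey, but nothing eats it): G, A, C.
Count: 3.

3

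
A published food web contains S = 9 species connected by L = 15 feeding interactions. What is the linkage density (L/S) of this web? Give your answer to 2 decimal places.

L/S = 1.67

There are L = 15 links among S = 9 species.
L/S = 15/9 = 1.6667 ≈ 1.67.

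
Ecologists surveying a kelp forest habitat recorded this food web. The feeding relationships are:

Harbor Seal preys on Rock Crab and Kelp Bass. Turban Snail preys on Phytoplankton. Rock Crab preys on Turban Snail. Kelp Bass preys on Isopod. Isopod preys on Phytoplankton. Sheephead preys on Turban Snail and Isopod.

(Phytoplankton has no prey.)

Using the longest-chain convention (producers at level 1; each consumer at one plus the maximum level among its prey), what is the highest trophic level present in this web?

4

Producers (level 1): Phytoplankton.
Phytoplankton → Turban Snail → Rock Crab → Harbor Seal gives Harbor Seal level 4.
No species has a prey at level 4, so no species reaches level 5.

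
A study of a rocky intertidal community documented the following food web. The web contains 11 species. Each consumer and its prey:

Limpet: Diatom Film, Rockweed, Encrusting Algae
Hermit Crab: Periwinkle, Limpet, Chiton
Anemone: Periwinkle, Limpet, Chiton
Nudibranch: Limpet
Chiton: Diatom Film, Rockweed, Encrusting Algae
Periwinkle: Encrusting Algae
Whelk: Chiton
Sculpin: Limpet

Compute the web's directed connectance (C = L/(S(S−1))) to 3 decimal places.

The web has S = 11 species and L = 16 feeding links.
C = L / (S(S−1)) = 16 / 110 = 0.1455 ≈ 0.145.

C = 0.145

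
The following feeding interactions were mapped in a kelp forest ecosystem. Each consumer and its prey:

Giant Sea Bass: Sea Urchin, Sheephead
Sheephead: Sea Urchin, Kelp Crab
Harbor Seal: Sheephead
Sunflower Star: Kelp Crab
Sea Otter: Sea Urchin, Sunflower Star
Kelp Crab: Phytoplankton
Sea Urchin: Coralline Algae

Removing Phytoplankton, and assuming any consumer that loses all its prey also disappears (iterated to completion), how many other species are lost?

Remove Phytoplankton.
Round 1: Kelp Crab (all prey gone) → extinct.
Round 2: Sunflower Star (all prey gone) → extinct.
No further losses. Total secondary extinctions: 2.

2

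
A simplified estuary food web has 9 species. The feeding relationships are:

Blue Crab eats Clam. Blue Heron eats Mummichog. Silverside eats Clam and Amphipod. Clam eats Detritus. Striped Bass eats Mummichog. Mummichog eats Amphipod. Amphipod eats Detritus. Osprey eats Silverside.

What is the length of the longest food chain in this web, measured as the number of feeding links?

3 links

One longest chain: Detritus → Amphipod → Mummichog → Striped Bass.
It has 4 species and 3 links.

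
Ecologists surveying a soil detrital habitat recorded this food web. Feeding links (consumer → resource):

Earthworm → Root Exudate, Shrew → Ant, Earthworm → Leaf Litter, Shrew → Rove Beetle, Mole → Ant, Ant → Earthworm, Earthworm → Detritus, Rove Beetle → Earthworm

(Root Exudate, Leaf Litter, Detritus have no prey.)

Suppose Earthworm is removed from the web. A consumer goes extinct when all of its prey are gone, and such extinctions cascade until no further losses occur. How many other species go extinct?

4

Remove Earthworm.
Round 1: Rove Beetle (all prey gone), Ant (all prey gone) → extinct.
Round 2: Shrew (all prey gone), Mole (all prey gone) → extinct.
No further losses. Total secondary extinctions: 4.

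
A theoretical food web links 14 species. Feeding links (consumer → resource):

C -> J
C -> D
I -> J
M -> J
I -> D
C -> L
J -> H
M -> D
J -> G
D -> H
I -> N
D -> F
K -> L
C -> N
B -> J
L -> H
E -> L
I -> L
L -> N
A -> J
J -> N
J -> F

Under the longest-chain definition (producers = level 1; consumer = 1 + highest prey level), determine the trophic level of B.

Trophic level 3

F is a producer → level 1.
J eats F (level 1); other prey at levels: G 1, N 1, H 1 → level 2.
B eats J → level 3.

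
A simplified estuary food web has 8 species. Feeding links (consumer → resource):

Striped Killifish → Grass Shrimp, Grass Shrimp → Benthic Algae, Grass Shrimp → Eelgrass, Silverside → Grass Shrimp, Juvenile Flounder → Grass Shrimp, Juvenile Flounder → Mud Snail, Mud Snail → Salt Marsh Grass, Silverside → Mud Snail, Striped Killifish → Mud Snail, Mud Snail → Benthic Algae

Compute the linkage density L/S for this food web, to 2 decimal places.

L/S = 1.25

There are L = 10 links among S = 8 species.
L/S = 10/8 = 1.2500 ≈ 1.25.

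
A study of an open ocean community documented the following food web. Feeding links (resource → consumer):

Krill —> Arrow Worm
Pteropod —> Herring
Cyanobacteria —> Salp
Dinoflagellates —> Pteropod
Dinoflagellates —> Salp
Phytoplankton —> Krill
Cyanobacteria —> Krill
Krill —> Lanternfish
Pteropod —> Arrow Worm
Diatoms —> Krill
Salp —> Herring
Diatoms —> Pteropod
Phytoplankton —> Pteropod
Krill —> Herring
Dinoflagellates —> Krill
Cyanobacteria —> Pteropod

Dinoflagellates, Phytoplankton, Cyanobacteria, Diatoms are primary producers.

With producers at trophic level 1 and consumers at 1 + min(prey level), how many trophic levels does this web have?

3

Producers (level 1): Dinoflagellates, Phytoplankton, Cyanobacteria, Diatoms.
Following each consumer down to its lowest-level prey: Dinoflagellates → Krill → Lanternfish (levels 1 through 3).
All prey of Lanternfish (Krill 2) are at level 2 or above, so Lanternfish is at level 1 + 2 = 3.
Every consumer has at least one prey at level 2 or below, so none exceeds level 3.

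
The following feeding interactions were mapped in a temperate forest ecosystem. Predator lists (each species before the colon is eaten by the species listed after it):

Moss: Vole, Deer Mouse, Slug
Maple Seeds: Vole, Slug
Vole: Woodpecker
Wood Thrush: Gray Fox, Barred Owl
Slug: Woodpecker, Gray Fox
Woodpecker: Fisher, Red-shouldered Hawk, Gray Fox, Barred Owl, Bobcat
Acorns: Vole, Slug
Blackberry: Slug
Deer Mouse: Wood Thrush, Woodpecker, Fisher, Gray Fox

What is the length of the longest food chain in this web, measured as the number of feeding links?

One longest chain: Maple Seeds → Vole → Woodpecker → Fisher.
It has 4 species and 3 links.

3 links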